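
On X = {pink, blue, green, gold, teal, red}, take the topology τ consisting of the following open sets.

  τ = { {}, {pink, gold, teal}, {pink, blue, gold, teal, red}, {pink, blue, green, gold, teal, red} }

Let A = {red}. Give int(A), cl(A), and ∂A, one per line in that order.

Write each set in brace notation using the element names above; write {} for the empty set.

int(A) = {}
cl(A)  = {blue, green, red}
∂A     = {blue, green, red}

U open, U⊆A: {}. int(A) = ⋃ = {}
X∖A={pink, blue, green, gold, teal}, int(X∖A)={pink, gold, teal}, hence cl(A)={blue, green, red}
∂A: remove int from cl → {blue, green, red}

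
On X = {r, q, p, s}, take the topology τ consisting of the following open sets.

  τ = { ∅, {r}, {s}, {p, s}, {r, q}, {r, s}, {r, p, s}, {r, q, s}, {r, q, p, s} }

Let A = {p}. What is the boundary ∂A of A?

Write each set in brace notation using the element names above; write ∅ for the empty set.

{p}

opens ⊆ A: ∅; union → int = ∅
complement {r, q, s}; its interior {r, q, s}; cl(A) = X∖{r, q, s} = {p}
boundary = {p} ∖ ∅ = {p}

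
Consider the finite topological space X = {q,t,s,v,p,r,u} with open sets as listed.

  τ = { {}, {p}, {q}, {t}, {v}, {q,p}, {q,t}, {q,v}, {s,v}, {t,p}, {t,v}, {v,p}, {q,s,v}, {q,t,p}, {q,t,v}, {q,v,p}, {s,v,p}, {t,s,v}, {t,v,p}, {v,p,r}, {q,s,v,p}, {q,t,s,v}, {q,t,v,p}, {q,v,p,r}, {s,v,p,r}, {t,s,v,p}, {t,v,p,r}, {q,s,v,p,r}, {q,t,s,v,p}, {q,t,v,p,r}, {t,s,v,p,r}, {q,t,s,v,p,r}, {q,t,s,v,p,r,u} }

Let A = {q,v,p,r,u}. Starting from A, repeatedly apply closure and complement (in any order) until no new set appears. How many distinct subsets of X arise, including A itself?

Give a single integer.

8

complement {t,s}; its interior {t}; cl(A) = X∖{t} = {q,s,v,p,r,u}
With k = closure, c = complement:
  1. A     = {q,v,p,r,u}
  2. kA    = {q,s,v,p,r,u}
  3. cA    = {t,s}
  4. ckA   = {t}
  5. kcA   = {t,s,u}
  6. kckA  = {t,u}
  7. ckcA  = {q,v,p,r}
  8. ckckA = {q,s,v,p,r}
k, c of each give nothing new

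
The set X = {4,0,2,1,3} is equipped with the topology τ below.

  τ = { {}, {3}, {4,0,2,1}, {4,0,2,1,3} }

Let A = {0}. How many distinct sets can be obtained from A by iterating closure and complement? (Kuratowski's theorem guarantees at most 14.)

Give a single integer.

6

complement {4,2,1,3}; its interior {3}; cl(A) = X∖{3} = {4,0,2,1}
With k = closure, c = complement:
  1. A     = {0}
  2. kA    = {4,0,2,1}
  3. cA    = {4,2,1,3}
  4. ckA   = {3}
  5. kcA   = {4,0,2,1,3}
  6. ckcA  = {}
k, c of each give nothing new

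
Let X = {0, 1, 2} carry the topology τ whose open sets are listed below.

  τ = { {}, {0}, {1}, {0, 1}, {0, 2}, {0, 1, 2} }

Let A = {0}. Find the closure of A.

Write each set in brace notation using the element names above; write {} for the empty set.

complement {1, 2}; its interior {1}; cl(A) = X∖{1} = {0, 2}

{0, 2}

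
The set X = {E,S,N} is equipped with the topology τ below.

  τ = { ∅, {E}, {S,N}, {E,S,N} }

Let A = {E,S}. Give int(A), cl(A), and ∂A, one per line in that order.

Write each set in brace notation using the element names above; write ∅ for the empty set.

int(A) = {E}
cl(A)  = {E,S,N}
∂A     = {S,N}

interior: largest open inside A is {E} (from ∅, {E})
cl via duality: int({N}) = ∅, so X∖∅ = {E,S,N}
cl∖int = {S,N}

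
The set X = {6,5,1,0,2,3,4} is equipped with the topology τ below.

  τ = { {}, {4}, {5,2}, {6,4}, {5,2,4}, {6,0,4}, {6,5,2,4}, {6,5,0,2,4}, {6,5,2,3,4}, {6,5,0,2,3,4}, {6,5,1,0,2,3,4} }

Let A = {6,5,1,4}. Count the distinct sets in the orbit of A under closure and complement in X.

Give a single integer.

10

closure: X∖int(X∖A) = X∖{} = {6,5,1,0,2,3,4}
Let k=closure and c=complement:
  1. A     = {6,5,1,4}
  2. kA    = {6,5,1,0,2,3,4}
  3. cA    = {0,2,3}
  4. ckA   = {}
  5. kcA   = {5,1,0,2,3}
  6. ckcA  = {6,4}
  7. kckcA = {6,1,0,3,4}
  8. ckckcA = {5,2}
  9. kckckcA = {5,1,2,3}
  10. ckckckcA = {6,0,4}
— saturated at 10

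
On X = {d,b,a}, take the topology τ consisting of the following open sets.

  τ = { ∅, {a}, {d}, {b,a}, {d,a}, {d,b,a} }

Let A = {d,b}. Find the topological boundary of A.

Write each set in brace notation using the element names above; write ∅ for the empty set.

opens ⊆ A: ∅, {d}; union → int = {d}
complement {a}; its interior {a}; cl(A) = X∖{a} = {d,b}
boundary = {d,b} ∖ {d} = {b}

{b}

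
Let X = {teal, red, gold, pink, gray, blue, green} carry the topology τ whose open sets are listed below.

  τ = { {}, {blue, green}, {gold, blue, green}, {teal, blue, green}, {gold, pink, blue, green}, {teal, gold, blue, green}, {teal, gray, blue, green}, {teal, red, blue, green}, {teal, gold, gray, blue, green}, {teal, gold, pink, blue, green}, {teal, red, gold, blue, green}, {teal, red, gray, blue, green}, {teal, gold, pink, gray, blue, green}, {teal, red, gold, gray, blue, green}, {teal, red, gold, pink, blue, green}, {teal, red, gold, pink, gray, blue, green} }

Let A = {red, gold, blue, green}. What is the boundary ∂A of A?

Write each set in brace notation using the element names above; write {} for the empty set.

open subsets of A: {}, {blue, green}, {gold, blue, green}; so int(A) = {gold, blue, green}
closure: X∖int(X∖A) = X∖{} = {teal, red, gold, pink, gray, blue, green}
∂A = {teal, red, gold, pink, gray, blue, green} minus {gold, blue, green} = {teal, red, pink, gray}

{teal, red, pink, gray}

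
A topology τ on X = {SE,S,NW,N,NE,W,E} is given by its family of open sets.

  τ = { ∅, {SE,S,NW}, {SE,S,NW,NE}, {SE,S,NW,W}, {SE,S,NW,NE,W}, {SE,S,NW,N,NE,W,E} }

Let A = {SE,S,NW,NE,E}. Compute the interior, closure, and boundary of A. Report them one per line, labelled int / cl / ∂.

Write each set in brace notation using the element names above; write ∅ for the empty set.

int(A) = {SE,S,NW,NE}
cl(A)  = {SE,S,NW,N,NE,W,E}
∂A     = {N,W,E}

U open, U⊆A: ∅, {SE,S,NW}, {SE,S,NW,NE}. int(A) = ⋃ = {SE,S,NW,NE}
X∖A={N,W}, int(X∖A)=∅, hence cl(A)={SE,S,NW,N,NE,W,E}
∂A: remove int from cl → {N,W,E}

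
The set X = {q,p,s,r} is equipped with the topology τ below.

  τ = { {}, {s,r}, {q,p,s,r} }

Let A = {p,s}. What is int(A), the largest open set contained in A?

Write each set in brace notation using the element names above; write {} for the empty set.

{}

U open, U⊆A: {}. int(A) = ⋃ = {}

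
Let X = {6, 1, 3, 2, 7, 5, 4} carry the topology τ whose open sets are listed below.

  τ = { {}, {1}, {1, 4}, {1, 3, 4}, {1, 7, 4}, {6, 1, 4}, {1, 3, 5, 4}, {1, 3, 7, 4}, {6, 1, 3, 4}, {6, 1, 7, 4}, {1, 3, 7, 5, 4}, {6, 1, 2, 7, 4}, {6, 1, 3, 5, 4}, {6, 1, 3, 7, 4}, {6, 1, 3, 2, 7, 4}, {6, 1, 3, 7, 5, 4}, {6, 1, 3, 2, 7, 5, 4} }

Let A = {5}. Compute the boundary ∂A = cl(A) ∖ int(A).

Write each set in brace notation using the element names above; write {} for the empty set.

{5}

open subsets of A: {}; so int(A) = {}
closure: X∖int(X∖A) = X∖{6, 1, 3, 2, 7, 4} = {5}
∂A = {5} minus {} = {5}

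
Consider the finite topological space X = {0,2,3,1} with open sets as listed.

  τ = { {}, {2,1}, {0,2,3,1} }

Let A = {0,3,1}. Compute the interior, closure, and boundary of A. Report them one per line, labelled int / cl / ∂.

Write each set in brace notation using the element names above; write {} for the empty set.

U open, U⊆A: {}. int(A) = ⋃ = {}
X∖A={2}, int(X∖A)={}, hence cl(A)={0,2,3,1}
∂A: remove int from cl → {0,2,3,1}

int(A) = {}
cl(A)  = {0,2,3,1}
∂A     = {0,2,3,1}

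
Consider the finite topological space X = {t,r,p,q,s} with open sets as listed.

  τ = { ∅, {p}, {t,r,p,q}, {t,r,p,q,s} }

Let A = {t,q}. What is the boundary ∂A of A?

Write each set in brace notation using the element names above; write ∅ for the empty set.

open subsets of A: ∅; so int(A) = ∅
closure: X∖int(X∖A) = X∖{p} = {t,r,q,s}
∂A = {t,r,q,s} minus ∅ = {t,r,q,s}

{t,r,q,s}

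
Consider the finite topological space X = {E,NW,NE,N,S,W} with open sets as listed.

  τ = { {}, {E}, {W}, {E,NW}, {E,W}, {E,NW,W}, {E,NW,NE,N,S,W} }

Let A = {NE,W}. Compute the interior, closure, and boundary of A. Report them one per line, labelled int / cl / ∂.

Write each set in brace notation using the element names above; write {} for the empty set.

opens ⊆ A: {}, {W}; union → int = {W}
complement {E,NW,N,S}; its interior {E,NW}; cl(A) = X∖{E,NW} = {NE,N,S,W}
boundary = {NE,N,S,W} ∖ {W} = {NE,N,S}

int(A) = {W}
cl(A)  = {NE,N,S,W}
∂A     = {NE,N,S}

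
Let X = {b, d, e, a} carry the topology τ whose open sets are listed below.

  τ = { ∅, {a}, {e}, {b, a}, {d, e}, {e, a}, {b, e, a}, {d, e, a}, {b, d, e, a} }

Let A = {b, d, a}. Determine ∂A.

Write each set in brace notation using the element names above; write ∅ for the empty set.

{d}

opens ⊆ A: ∅, {a}, {b, a}; union → int = {b, a}
complement {e}; its interior {e}; cl(A) = X∖{e} = {b, d, a}
boundary = {b, d, a} ∖ {b, a} = {d}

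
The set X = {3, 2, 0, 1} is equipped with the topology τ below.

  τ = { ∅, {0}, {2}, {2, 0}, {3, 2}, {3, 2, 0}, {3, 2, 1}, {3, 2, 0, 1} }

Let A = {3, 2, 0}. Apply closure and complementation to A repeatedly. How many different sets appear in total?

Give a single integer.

4

closure: X∖int(X∖A) = X∖∅ = {3, 2, 0, 1}
Let k=closure and c=complement:
  1. A     = {3, 2, 0}
  2. kA    = {3, 2, 0, 1}
  3. cA    = {1}
  4. ckA   = ∅
— saturated at 4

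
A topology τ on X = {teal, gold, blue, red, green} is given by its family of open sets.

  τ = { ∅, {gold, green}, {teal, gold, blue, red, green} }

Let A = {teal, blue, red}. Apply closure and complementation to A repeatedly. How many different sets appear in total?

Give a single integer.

4

cl via duality: int({gold, green}) = {gold, green}, so X∖{gold, green} = {teal, blue, red}
Write k for closure, c for complement:
  1. A     = {teal, blue, red}
  2. cA    = {gold, green}
  3. kcA   = {teal, gold, blue, red, green}
  4. ckcA  = ∅
applying k or c yields no new set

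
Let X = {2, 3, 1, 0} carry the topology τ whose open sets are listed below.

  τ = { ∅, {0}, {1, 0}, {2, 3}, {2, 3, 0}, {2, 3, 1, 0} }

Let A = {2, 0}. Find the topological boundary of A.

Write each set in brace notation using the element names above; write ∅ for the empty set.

interior: largest open inside A is {0} (from ∅, {0})
cl via duality: int({3, 1}) = ∅, so X∖∅ = {2, 3, 1, 0}
cl∖int = {2, 3, 1}

{2, 3, 1}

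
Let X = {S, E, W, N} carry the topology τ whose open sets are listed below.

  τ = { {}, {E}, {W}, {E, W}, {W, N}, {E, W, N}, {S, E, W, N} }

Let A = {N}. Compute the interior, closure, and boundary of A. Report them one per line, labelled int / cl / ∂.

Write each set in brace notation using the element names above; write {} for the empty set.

int(A) = {}
cl(A)  = {S, N}
∂A     = {S, N}

interior: largest open inside A is {} (from {})
cl via duality: int({S, E, W}) = {E, W}, so X∖{E, W} = {S, N}
cl∖int = {S, N}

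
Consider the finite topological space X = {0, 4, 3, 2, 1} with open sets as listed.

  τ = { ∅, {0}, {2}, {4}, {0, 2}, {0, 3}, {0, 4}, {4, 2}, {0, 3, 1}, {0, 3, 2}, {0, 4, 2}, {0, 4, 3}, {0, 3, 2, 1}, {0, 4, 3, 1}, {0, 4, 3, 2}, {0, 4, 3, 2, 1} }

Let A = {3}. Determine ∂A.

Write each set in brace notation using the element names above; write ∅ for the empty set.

{3, 1}

interior: largest open inside A is ∅ (from ∅)
cl via duality: int({0, 4, 2, 1}) = {0, 4, 2}, so X∖{0, 4, 2} = {3, 1}
cl∖int = {3, 1}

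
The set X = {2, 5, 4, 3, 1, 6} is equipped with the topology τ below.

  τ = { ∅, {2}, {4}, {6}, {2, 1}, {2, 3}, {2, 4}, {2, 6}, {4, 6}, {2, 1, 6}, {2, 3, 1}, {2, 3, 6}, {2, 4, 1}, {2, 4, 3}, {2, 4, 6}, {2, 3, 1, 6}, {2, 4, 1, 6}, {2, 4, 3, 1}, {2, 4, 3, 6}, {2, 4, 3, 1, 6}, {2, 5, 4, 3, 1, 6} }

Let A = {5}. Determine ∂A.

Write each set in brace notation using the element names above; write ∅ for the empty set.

interior: largest open inside A is ∅ (from ∅)
cl via duality: int({2, 4, 3, 1, 6}) = {2, 4, 3, 1, 6}, so X∖{2, 4, 3, 1, 6} = {5}
cl∖int = {5}

{5}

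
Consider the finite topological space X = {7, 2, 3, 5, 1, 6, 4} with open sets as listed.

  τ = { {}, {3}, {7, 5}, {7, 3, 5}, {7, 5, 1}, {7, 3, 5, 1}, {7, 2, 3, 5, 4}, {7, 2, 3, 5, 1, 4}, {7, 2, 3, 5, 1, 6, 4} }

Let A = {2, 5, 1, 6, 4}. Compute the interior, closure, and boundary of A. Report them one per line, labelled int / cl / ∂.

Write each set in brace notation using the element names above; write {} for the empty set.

opens ⊆ A: {}; union → int = {}
complement {7, 3}; its interior {3}; cl(A) = X∖{3} = {7, 2, 5, 1, 6, 4}
boundary = {7, 2, 5, 1, 6, 4} ∖ {} = {7, 2, 5, 1, 6, 4}

int(A) = {}
cl(A)  = {7, 2, 5, 1, 6, 4}
∂A     = {7, 2, 5, 1, 6, 4}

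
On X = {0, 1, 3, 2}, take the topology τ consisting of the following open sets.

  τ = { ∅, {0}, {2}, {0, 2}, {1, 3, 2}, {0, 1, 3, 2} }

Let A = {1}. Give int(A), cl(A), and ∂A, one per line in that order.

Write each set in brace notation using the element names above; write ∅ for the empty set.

int(A) = ∅
cl(A)  = {1, 3}
∂A     = {1, 3}

interior: largest open inside A is ∅ (from ∅)
cl via duality: int({0, 3, 2}) = {0, 2}, so X∖{0, 2} = {1, 3}
cl∖int = {1, 3}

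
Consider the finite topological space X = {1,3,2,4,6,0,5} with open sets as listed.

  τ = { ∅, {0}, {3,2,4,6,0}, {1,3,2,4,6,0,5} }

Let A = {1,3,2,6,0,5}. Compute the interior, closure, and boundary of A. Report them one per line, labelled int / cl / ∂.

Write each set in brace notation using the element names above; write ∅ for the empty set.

open subsets of A: ∅, {0}; so int(A) = {0}
closure: X∖int(X∖A) = X∖∅ = {1,3,2,4,6,0,5}
∂A = {1,3,2,4,6,0,5} minus {0} = {1,3,2,4,6,5}

int(A) = {0}
cl(A)  = {1,3,2,4,6,0,5}
∂A     = {1,3,2,4,6,5}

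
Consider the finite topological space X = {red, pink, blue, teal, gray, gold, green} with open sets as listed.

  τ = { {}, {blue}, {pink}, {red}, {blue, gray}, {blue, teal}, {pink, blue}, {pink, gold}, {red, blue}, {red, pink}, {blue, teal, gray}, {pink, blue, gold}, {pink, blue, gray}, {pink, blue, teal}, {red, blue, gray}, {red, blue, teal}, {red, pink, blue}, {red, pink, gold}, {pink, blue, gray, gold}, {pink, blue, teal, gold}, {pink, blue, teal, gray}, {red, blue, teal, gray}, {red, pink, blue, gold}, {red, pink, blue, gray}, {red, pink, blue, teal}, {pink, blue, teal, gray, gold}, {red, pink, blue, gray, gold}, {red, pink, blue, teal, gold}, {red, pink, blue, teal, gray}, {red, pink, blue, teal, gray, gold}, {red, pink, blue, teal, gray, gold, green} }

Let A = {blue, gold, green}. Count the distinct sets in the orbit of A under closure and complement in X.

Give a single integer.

closure: X∖int(X∖A) = X∖{red, pink} = {blue, teal, gray, gold, green}
Let k=closure and c=complement:
  1. A     = {blue, gold, green}
  2. kA    = {blue, teal, gray, gold, green}
  3. cA    = {red, pink, teal, gray}
  4. ckA   = {red, pink}
  5. kcA   = {red, pink, teal, gray, gold, green}
  6. kckA  = {red, pink, gold, green}
  7. ckcA  = {blue}
  8. ckckA = {blue, teal, gray}
  9. kckcA = {blue, teal, gray, green}
  10. ckckcA = {red, pink, gold}
— saturated at 10

10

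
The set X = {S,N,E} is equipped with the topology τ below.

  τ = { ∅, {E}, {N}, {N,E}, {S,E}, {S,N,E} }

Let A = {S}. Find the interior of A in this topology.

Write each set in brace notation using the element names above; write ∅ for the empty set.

∅

interior: largest open inside A is ∅ (from ∅)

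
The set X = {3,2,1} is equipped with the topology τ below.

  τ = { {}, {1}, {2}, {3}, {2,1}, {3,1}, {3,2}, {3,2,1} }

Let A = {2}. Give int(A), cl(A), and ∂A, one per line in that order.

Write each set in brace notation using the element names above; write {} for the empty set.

int(A) = {2}
cl(A)  = {2}
∂A     = {}

open subsets of A: {}, {2}; so int(A) = {2}
closure: X∖int(X∖A) = X∖{3,1} = {2}
∂A = {2} minus {2} = {}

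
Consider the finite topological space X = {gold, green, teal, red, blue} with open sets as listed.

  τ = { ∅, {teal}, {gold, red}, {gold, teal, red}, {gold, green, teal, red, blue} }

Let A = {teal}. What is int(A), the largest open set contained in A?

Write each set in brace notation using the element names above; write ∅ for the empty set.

{teal}

opens ⊆ A: ∅, {teal}; union → int = {teal}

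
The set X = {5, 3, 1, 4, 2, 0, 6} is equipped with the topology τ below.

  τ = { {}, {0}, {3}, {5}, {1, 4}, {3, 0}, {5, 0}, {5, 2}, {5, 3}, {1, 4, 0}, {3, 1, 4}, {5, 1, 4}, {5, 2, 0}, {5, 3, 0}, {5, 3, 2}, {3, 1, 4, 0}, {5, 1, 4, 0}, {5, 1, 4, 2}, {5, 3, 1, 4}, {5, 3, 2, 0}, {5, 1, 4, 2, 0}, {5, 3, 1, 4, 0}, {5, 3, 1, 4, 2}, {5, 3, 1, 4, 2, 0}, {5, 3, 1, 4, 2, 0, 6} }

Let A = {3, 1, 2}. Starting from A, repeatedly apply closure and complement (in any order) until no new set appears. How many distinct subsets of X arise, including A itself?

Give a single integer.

closure: X∖int(X∖A) = X∖{5, 0} = {3, 1, 4, 2, 6}
Let k=closure and c=complement:
  1. A     = {3, 1, 2}
  2. kA    = {3, 1, 4, 2, 6}
  3. cA    = {5, 4, 0, 6}
  4. ckA   = {5, 0}
  5. kcA   = {5, 1, 4, 2, 0, 6}
  6. kckA  = {5, 2, 0, 6}
  7. ckcA  = {3}
  8. ckckA = {3, 1, 4}
  9. kckcA = {3, 6}
  10. kckckA = {3, 1, 4, 6}
  11. ckckcA = {5, 1, 4, 2, 0}
  12. ckckckA = {5, 2, 0}
— saturated at 12

12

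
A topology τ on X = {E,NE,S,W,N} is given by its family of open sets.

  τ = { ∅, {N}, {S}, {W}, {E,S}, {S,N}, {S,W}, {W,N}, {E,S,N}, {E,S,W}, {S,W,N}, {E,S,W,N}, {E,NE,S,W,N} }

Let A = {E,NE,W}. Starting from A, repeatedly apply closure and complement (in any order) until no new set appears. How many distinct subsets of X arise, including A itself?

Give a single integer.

6

closure: X∖int(X∖A) = X∖{S,N} = {E,NE,W}
Let k=closure and c=complement:
  1. A     = {E,NE,W}
  2. cA    = {S,N}
  3. kcA   = {E,NE,S,N}
  4. ckcA  = {W}
  5. kckcA = {NE,W}
  6. ckckcA = {E,S,N}
— saturated at 6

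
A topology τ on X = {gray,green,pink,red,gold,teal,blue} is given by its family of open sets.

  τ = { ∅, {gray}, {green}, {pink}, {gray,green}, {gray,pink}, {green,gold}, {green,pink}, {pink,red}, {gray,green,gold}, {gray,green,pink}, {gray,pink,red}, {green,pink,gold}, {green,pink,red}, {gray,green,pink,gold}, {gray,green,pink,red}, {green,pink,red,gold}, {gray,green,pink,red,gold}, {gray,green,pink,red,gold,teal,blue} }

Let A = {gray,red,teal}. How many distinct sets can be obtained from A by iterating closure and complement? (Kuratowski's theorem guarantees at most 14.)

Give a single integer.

X∖A={green,pink,gold,blue}, int(X∖A)={green,pink,gold}, hence cl(A)={gray,red,teal,blue}
Orbit (k=closure, c=complement):
  1. A     = {gray,red,teal}
  2. kA    = {gray,red,teal,blue}
  3. cA    = {green,pink,gold,blue}
  4. ckA   = {green,pink,gold}
  5. kcA   = {green,pink,red,gold,teal,blue}
  6. ckcA  = {gray}
  7. kckcA = {gray,teal,blue}
  8. ckckcA = {green,pink,red,gold}
(closed under both — stop)

8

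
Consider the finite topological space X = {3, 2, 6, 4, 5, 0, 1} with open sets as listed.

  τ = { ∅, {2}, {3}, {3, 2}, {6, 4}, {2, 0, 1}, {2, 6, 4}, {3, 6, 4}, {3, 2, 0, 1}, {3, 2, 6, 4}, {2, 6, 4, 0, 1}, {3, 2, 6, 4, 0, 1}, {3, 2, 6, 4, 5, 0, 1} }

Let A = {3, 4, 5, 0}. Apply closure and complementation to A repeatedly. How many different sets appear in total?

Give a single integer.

12

complement {2, 6, 1}; its interior {2}; cl(A) = X∖{2} = {3, 6, 4, 5, 0, 1}
With k = closure, c = complement:
  1. A     = {3, 4, 5, 0}
  2. kA    = {3, 6, 4, 5, 0, 1}
  3. cA    = {2, 6, 1}
  4. ckA   = {2}
  5. kcA   = {2, 6, 4, 5, 0, 1}
  6. kckA  = {2, 5, 0, 1}
  7. ckcA  = {3}
  8. ckckA = {3, 6, 4}
  9. kckcA = {3, 5}
  10. kckckA = {3, 6, 4, 5}
  11. ckckcA = {2, 6, 4, 0, 1}
  12. ckckckA = {2, 0, 1}
k, c of each give nothing new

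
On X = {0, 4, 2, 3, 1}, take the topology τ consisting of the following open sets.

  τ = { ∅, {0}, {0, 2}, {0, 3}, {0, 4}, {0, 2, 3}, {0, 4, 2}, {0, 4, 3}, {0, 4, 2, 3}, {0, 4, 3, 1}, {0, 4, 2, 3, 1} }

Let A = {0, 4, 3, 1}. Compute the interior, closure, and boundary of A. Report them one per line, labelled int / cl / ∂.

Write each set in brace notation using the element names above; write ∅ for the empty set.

open subsets of A: ∅, {0}, {0, 3}, {0, 4}, {0, 4, 3}, {0, 4, 3, 1}; so int(A) = {0, 4, 3, 1}
closure: X∖int(X∖A) = X∖∅ = {0, 4, 2, 3, 1}
∂A = {0, 4, 2, 3, 1} minus {0, 4, 3, 1} = {2}

int(A) = {0, 4, 3, 1}
cl(A)  = {0, 4, 2, 3, 1}
∂A     = {2}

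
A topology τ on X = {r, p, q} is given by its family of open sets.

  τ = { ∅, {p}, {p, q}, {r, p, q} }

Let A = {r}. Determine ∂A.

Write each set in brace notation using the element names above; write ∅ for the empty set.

{r}

interior: largest open inside A is ∅ (from ∅)
cl via duality: int({p, q}) = {p, q}, so X∖{p, q} = {r}
cl∖int = {r}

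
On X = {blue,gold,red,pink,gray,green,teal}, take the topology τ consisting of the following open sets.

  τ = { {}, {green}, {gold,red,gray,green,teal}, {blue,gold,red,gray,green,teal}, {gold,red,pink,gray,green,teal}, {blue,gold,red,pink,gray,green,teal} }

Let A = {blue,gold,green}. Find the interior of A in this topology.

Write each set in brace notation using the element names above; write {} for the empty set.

{green}

opens ⊆ A: {}, {green}; union → int = {green}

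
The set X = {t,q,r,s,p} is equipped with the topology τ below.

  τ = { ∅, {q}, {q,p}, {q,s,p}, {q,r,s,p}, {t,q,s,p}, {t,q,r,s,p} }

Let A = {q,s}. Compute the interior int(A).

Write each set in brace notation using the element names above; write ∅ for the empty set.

{q}

U open, U⊆A: ∅, {q}. int(A) = ⋃ = {q}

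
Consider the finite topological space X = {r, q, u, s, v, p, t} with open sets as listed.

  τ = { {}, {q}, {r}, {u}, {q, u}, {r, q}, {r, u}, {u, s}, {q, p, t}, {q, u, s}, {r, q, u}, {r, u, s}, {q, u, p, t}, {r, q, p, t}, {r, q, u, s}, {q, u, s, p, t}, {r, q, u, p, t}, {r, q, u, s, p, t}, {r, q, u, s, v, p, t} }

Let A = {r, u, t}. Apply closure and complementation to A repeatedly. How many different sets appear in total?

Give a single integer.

closure: X∖int(X∖A) = X∖{q} = {r, u, s, v, p, t}
Let k=closure and c=complement:
  1. A     = {r, u, t}
  2. kA    = {r, u, s, v, p, t}
  3. cA    = {q, s, v, p}
  4. ckA   = {q}
  5. kcA   = {q, s, v, p, t}
  6. kckA  = {q, v, p, t}
  7. ckcA  = {r, u}
  8. ckckA = {r, u, s}
  9. kckcA = {r, u, s, v}
  10. ckckcA = {q, p, t}
— saturated at 10

10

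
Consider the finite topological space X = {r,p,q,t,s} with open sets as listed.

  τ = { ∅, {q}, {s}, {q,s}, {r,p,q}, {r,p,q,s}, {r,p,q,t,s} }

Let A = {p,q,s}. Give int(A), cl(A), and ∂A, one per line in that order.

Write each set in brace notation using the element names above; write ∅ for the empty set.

int(A) = {q,s}
cl(A)  = {r,p,q,t,s}
∂A     = {r,p,t}

U open, U⊆A: ∅, {q}, {s}, {q,s}. int(A) = ⋃ = {q,s}
X∖A={r,t}, int(X∖A)=∅, hence cl(A)={r,p,q,t,s}
∂A: remove int from cl → {r,p,t}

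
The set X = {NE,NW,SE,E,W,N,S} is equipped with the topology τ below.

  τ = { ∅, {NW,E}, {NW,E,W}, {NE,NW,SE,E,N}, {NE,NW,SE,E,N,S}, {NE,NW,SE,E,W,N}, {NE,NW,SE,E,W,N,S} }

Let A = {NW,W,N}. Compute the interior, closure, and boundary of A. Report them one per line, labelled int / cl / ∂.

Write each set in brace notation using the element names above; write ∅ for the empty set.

int(A) = ∅
cl(A)  = {NE,NW,SE,E,W,N,S}
∂A     = {NE,NW,SE,E,W,N,S}

U open, U⊆A: ∅. int(A) = ⋃ = ∅
X∖A={NE,SE,E,S}, int(X∖A)=∅, hence cl(A)={NE,NW,SE,E,W,N,S}
∂A: remove int from cl → {NE,NW,SE,E,W,N,S}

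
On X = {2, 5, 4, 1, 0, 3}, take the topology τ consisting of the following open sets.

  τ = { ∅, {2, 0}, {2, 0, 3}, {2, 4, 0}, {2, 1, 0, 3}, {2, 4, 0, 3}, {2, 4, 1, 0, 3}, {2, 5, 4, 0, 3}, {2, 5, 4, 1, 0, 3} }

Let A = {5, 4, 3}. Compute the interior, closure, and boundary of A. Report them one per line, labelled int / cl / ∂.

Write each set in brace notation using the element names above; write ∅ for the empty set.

int(A) = ∅
cl(A)  = {5, 4, 1, 3}
∂A     = {5, 4, 1, 3}

open subsets of A: ∅; so int(A) = ∅
closure: X∖int(X∖A) = X∖{2, 0} = {5, 4, 1, 3}
∂A = {5, 4, 1, 3} minus ∅ = {5, 4, 1, 3}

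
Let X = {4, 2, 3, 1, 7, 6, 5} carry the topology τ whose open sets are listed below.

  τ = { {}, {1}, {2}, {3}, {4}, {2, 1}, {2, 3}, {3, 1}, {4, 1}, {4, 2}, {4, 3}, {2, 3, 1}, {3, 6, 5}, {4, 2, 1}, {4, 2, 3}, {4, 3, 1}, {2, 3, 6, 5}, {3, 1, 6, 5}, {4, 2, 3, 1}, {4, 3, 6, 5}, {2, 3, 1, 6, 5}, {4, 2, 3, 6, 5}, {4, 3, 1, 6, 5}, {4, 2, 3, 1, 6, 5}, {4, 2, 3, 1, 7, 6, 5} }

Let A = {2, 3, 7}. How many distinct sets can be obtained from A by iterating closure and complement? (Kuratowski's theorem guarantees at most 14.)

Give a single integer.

closure: X∖int(X∖A) = X∖{4, 1} = {2, 3, 7, 6, 5}
Let k=closure and c=complement:
  1. A     = {2, 3, 7}
  2. kA    = {2, 3, 7, 6, 5}
  3. cA    = {4, 1, 6, 5}
  4. ckA   = {4, 1}
  5. kcA   = {4, 1, 7, 6, 5}
  6. kckA  = {4, 1, 7}
  7. ckcA  = {2, 3}
  8. ckckA = {2, 3, 6, 5}
— saturated at 8

8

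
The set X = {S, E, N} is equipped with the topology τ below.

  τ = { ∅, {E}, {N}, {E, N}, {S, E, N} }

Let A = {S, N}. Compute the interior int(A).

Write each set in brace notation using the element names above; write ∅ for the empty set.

{N}

U open, U⊆A: ∅, {N}. int(A) = ⋃ = {N}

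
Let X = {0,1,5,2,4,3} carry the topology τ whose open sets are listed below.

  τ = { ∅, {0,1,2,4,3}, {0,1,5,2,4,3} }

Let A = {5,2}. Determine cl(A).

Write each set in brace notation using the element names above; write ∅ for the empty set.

complement {0,1,4,3}; its interior ∅; cl(A) = X∖∅ = {0,1,5,2,4,3}

{0,1,5,2,4,3}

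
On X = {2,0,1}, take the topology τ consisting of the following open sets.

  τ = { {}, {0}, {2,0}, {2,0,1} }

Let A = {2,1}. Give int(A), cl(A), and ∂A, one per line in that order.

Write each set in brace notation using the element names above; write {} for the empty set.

int(A) = {}
cl(A)  = {2,1}
∂A     = {2,1}

U open, U⊆A: {}. int(A) = ⋃ = {}
X∖A={0}, int(X∖A)={0}, hence cl(A)={2,1}
∂A: remove int from cl → {2,1}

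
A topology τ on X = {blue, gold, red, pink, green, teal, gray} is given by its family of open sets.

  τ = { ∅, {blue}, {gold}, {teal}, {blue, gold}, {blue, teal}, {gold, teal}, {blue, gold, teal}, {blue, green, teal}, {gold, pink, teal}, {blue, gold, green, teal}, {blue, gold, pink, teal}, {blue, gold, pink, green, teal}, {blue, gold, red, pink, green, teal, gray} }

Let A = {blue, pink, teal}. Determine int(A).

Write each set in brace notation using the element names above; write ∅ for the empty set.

{blue, teal}

open subsets of A: ∅, {teal}, {blue}, {blue, teal}; so int(A) = {blue, teal}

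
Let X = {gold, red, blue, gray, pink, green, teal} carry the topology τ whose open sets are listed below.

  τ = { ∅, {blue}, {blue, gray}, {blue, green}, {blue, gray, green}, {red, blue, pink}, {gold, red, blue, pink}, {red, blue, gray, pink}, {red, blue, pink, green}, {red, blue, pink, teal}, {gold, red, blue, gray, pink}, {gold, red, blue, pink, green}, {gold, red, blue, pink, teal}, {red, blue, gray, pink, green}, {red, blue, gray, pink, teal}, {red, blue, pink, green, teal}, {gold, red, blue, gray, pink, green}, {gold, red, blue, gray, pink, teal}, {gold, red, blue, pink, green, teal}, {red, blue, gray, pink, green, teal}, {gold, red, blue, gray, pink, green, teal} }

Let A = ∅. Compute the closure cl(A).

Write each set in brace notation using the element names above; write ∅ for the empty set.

closure: X∖int(X∖A) = X∖{gold, red, blue, gray, pink, green, teal} = ∅

∅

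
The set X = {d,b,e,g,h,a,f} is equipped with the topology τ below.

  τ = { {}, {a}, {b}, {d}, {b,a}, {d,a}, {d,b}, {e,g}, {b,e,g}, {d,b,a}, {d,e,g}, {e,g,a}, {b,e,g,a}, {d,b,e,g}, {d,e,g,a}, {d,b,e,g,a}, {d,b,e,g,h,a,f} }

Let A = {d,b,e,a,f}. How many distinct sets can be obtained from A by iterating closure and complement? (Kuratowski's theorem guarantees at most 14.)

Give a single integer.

8

X∖A={g,h}, int(X∖A)={}, hence cl(A)={d,b,e,g,h,a,f}
Orbit (k=closure, c=complement):
  1. A     = {d,b,e,a,f}
  2. kA    = {d,b,e,g,h,a,f}
  3. cA    = {g,h}
  4. ckA   = {}
  5. kcA   = {e,g,h,f}
  6. ckcA  = {d,b,a}
  7. kckcA = {d,b,h,a,f}
  8. ckckcA = {e,g}
(closed under both — stop)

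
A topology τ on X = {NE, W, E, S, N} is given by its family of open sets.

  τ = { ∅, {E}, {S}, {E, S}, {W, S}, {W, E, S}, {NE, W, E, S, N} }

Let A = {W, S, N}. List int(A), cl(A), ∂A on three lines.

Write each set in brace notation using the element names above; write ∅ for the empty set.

int(A) = {W, S}
cl(A)  = {NE, W, S, N}
∂A     = {NE, N}

U open, U⊆A: ∅, {S}, {W, S}. int(A) = ⋃ = {W, S}
X∖A={NE, E}, int(X∖A)={E}, hence cl(A)={NE, W, S, N}
∂A: remove int from cl → {NE, N}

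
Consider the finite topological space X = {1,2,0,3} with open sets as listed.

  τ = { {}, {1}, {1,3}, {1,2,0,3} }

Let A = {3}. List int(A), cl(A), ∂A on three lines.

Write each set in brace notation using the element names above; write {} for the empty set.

int(A) = {}
cl(A)  = {2,0,3}
∂A     = {2,0,3}

interior: largest open inside A is {} (from {})
cl via duality: int({1,2,0}) = {1}, so X∖{1} = {2,0,3}
cl∖int = {2,0,3}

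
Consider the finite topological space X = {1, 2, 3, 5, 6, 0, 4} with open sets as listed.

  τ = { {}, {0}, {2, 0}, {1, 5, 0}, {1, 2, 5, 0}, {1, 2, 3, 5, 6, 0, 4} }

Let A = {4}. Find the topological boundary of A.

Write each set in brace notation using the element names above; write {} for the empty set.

{3, 6, 4}

U open, U⊆A: {}. int(A) = ⋃ = {}
X∖A={1, 2, 3, 5, 6, 0}, int(X∖A)={1, 2, 5, 0}, hence cl(A)={3, 6, 4}
∂A: remove int from cl → {3, 6, 4}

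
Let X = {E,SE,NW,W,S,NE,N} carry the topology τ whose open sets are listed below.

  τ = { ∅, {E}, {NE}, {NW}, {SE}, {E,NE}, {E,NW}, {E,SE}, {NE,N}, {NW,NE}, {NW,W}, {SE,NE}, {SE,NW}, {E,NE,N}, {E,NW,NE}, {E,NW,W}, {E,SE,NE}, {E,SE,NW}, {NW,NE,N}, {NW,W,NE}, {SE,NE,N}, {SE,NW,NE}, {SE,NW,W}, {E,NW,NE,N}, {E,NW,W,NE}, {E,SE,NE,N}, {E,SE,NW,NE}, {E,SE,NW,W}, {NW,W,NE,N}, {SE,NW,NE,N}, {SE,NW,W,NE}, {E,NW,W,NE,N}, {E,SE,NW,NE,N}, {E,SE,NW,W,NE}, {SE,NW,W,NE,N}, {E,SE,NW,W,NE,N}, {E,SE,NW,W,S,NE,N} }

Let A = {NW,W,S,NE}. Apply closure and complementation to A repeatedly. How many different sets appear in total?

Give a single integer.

cl via duality: int({E,SE,N}) = {E,SE}, so X∖{E,SE} = {NW,W,S,NE,N}
Write k for closure, c for complement:
  1. A     = {NW,W,S,NE}
  2. kA    = {NW,W,S,NE,N}
  3. cA    = {E,SE,N}
  4. ckA   = {E,SE}
  5. kcA   = {E,SE,S,N}
  6. kckA  = {E,SE,S}
  7. ckcA  = {NW,W,NE}
  8. ckckA = {NW,W,NE,N}
applying k or c yields no new set

8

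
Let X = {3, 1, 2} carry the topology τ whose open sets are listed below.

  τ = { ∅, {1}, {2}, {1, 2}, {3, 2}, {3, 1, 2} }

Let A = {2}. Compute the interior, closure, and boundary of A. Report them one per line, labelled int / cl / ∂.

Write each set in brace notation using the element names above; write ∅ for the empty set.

U open, U⊆A: ∅, {2}. int(A) = ⋃ = {2}
X∖A={3, 1}, int(X∖A)={1}, hence cl(A)={3, 2}
∂A: remove int from cl → {3}

int(A) = {2}
cl(A)  = {3, 2}
∂A     = {3}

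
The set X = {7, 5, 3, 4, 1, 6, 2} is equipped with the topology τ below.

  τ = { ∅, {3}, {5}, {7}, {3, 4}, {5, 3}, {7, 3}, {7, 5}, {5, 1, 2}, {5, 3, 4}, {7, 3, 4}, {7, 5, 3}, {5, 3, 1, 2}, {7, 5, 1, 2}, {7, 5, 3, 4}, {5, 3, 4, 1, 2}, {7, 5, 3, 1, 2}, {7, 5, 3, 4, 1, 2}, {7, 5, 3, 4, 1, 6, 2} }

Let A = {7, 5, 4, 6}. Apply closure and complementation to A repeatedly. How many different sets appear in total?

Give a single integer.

complement {3, 1, 2}; its interior {3}; cl(A) = X∖{3} = {7, 5, 4, 1, 6, 2}
With k = closure, c = complement:
  1. A     = {7, 5, 4, 6}
  2. kA    = {7, 5, 4, 1, 6, 2}
  3. cA    = {3, 1, 2}
  4. ckA   = {3}
  5. kcA   = {3, 4, 1, 6, 2}
  6. kckA  = {3, 4, 6}
  7. ckcA  = {7, 5}
  8. ckckA = {7, 5, 1, 2}
  9. kckcA = {7, 5, 1, 6, 2}
  10. ckckcA = {3, 4}
k, c of each give nothing new

10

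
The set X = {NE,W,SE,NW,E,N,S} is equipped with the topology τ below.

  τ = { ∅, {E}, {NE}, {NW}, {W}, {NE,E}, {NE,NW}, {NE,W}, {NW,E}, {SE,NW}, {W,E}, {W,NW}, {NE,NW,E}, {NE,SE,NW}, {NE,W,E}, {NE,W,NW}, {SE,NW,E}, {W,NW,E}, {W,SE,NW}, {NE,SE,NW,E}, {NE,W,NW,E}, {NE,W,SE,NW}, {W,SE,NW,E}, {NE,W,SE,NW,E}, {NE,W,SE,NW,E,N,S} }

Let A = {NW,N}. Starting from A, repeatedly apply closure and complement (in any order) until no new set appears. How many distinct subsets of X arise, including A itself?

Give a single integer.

8

closure: X∖int(X∖A) = X∖{NE,W,E} = {SE,NW,N,S}
Let k=closure and c=complement:
  1. A     = {NW,N}
  2. kA    = {SE,NW,N,S}
  3. cA    = {NE,W,SE,E,S}
  4. ckA   = {NE,W,E}
  5. kcA   = {NE,W,SE,E,N,S}
  6. kckA  = {NE,W,E,N,S}
  7. ckcA  = {NW}
  8. ckckA = {SE,NW}
— saturated at 8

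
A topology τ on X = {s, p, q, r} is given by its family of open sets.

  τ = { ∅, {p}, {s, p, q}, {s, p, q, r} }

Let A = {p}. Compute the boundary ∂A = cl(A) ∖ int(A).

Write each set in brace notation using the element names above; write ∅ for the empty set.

{s, q, r}

U open, U⊆A: ∅, {p}. int(A) = ⋃ = {p}
X∖A={s, q, r}, int(X∖A)=∅, hence cl(A)={s, p, q, r}
∂A: remove int from cl → {s, q, r}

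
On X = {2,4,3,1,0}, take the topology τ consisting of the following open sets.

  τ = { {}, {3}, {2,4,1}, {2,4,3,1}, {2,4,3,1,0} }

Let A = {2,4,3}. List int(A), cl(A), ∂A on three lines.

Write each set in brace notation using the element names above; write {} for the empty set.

int(A) = {3}
cl(A)  = {2,4,3,1,0}
∂A     = {2,4,1,0}

U open, U⊆A: {}, {3}. int(A) = ⋃ = {3}
X∖A={1,0}, int(X∖A)={}, hence cl(A)={2,4,3,1,0}
∂A: remove int from cl → {2,4,1,0}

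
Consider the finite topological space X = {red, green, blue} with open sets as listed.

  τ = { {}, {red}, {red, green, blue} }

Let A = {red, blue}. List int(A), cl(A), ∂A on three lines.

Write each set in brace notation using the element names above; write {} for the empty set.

U open, U⊆A: {}, {red}. int(A) = ⋃ = {red}
X∖A={green}, int(X∖A)={}, hence cl(A)={red, green, blue}
∂A: remove int from cl → {green, blue}

int(A) = {red}
cl(A)  = {red, green, blue}
∂A     = {green, blue}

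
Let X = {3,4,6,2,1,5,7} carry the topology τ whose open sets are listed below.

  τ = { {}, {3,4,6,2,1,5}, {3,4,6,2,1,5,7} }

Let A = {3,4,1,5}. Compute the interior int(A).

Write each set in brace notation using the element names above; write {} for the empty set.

opens ⊆ A: {}; union → int = {}

{}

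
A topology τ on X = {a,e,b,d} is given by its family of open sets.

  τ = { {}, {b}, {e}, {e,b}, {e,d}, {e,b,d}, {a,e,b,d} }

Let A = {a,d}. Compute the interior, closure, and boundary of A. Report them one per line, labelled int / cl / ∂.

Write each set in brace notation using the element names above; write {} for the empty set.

open subsets of A: {}; so int(A) = {}
closure: X∖int(X∖A) = X∖{e,b} = {a,d}
∂A = {a,d} minus {} = {a,d}

int(A) = {}
cl(A)  = {a,d}
∂A     = {a,d}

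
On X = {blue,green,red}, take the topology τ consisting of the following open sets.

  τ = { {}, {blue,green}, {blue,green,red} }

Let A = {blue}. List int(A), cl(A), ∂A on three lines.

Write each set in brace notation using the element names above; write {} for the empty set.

int(A) = {}
cl(A)  = {blue,green,red}
∂A     = {blue,green,red}

opens ⊆ A: {}; union → int = {}
complement {green,red}; its interior {}; cl(A) = X∖{} = {blue,green,red}
boundary = {blue,green,red} ∖ {} = {blue,green,red}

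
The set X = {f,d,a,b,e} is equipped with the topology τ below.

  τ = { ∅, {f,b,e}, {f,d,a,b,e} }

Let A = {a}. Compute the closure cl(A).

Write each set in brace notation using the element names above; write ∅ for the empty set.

{d,a}

cl via duality: int({f,d,b,e}) = {f,b,e}, so X∖{f,b,e} = {d,a}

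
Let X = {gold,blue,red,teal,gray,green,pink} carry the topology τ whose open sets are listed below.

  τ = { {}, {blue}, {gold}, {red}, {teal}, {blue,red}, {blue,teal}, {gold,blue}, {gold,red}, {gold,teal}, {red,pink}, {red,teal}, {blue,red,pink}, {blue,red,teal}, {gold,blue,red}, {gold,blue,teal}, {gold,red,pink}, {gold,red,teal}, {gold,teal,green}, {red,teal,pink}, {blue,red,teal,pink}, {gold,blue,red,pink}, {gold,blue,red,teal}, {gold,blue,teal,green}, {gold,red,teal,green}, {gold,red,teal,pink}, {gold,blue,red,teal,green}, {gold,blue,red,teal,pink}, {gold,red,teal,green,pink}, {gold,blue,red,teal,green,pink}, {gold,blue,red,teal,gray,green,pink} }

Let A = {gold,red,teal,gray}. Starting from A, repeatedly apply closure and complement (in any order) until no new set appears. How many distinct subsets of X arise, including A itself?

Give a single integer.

8

X∖A={blue,green,pink}, int(X∖A)={blue}, hence cl(A)={gold,red,teal,gray,green,pink}
Orbit (k=closure, c=complement):
  1. A     = {gold,red,teal,gray}
  2. kA    = {gold,red,teal,gray,green,pink}
  3. cA    = {blue,green,pink}
  4. ckA   = {blue}
  5. kcA   = {blue,gray,green,pink}
  6. kckA  = {blue,gray}
  7. ckcA  = {gold,red,teal}
  8. ckckA = {gold,red,teal,green,pink}
(closed under both — stop)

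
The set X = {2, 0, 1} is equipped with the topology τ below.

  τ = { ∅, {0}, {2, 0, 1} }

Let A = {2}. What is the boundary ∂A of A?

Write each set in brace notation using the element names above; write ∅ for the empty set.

interior: largest open inside A is ∅ (from ∅)
cl via duality: int({0, 1}) = {0}, so X∖{0} = {2, 1}
cl∖int = {2, 1}

{2, 1}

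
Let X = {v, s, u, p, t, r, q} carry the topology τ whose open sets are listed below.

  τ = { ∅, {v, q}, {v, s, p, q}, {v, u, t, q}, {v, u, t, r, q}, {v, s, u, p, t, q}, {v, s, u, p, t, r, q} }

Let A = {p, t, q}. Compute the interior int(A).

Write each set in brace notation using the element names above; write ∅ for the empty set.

∅

interior: largest open inside A is ∅ (from ∅)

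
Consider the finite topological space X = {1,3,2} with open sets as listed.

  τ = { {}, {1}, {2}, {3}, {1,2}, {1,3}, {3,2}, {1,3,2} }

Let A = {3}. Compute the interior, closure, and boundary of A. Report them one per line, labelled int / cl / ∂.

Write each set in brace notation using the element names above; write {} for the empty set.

interior: largest open inside A is {3} (from {}, {3})
cl via duality: int({1,2}) = {1,2}, so X∖{1,2} = {3}
cl∖int = {}

int(A) = {3}
cl(A)  = {3}
∂A     = {}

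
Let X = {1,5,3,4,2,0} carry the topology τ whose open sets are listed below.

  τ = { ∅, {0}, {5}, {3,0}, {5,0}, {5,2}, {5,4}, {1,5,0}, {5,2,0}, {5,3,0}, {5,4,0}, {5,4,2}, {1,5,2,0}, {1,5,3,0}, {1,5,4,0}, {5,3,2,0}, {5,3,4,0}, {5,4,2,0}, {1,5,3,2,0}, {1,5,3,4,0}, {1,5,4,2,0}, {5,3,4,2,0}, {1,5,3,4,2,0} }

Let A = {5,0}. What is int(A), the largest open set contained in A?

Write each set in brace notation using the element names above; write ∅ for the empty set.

interior: largest open inside A is {5,0} (from ∅, {0}, {5}, {5,0})

{5,0}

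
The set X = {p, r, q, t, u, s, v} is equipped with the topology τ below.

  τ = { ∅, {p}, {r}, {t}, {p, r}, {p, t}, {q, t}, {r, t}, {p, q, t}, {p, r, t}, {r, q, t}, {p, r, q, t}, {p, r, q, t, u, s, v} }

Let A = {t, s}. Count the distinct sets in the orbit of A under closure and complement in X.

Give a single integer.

8

complement {p, r, q, u, v}; its interior {p, r}; cl(A) = X∖{p, r} = {q, t, u, s, v}
With k = closure, c = complement:
  1. A     = {t, s}
  2. kA    = {q, t, u, s, v}
  3. cA    = {p, r, q, u, v}
  4. ckA   = {p, r}
  5. kcA   = {p, r, q, u, s, v}
  6. kckA  = {p, r, u, s, v}
  7. ckcA  = {t}
  8. ckckA = {q, t}
k, c of each give nothing new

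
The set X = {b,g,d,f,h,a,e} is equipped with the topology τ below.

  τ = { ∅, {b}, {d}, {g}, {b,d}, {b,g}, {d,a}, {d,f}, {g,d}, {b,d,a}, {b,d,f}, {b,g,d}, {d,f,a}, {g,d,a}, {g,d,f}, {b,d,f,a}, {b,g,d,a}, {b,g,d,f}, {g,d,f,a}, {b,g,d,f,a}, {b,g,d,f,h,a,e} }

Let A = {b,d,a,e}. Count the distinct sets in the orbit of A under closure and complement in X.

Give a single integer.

8

complement {g,f,h}; its interior {g}; cl(A) = X∖{g} = {b,d,f,h,a,e}
With k = closure, c = complement:
  1. A     = {b,d,a,e}
  2. kA    = {b,d,f,h,a,e}
  3. cA    = {g,f,h}
  4. ckA   = {g}
  5. kcA   = {g,f,h,e}
  6. kckA  = {g,h,e}
  7. ckcA  = {b,d,a}
  8. ckckA = {b,d,f,a}
k, c of each give nothing new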